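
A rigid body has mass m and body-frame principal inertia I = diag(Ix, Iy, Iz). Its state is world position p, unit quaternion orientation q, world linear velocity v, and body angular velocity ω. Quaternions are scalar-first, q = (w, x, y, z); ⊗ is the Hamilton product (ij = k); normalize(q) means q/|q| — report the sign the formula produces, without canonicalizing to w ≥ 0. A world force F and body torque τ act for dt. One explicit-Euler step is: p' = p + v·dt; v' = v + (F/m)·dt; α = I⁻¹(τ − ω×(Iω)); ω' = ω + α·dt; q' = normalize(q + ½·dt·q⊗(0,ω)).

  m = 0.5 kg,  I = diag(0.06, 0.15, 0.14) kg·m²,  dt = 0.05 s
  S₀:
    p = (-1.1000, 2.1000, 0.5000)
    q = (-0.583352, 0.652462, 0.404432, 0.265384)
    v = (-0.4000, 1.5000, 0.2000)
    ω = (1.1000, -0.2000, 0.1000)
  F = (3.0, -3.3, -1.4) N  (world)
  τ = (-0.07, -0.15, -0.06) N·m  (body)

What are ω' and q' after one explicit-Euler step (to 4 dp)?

ω' = (1.0415, -0.2471, 0.0856)
q' = (-0.5997, 0.6385, 0.4129, 0.2494)

precession coupling ω×(Iω) = (0.0002, -0.0088, -0.0198)
(τ − ω×Iω)/I = (-1.1700, -0.9413, -0.2871)
ω' = ω + α·dt = (1.0415, -0.2471, 0.0856)
q⊗(0,ω) = (-0.6633602, -0.5481672, 0.3433466, -0.6337028)
q' = normalize(q + ½dt·q⊗(0,ω)) = (-0.5997, 0.6385, 0.4129, 0.2494)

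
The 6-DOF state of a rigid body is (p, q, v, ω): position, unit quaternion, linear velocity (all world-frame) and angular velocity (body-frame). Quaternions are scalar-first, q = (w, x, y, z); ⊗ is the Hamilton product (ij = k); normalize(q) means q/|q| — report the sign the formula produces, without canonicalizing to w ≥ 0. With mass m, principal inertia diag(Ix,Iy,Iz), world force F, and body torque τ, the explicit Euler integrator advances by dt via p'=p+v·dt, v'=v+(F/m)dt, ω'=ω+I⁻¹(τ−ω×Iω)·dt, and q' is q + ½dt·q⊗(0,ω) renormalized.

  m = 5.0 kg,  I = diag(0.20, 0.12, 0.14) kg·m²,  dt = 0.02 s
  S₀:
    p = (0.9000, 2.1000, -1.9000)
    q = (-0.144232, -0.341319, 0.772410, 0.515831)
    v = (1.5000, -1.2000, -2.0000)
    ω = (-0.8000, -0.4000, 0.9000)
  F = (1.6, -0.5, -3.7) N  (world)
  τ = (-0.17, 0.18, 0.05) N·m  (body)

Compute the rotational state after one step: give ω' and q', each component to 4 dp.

ω' = (-0.8163, -0.3628, 0.9108)
q' = (-0.1485, -0.3311, 0.7719, 0.5220)

precession coupling ω×(Iω) = (-0.0072, -0.0432, -0.0256)
(τ − ω×Iω)/I = (-0.8140, 1.8600, 0.5400)
ω + α·dt = (-0.8163, -0.3628, 0.9108)
Hamilton product q⊗(0,ω) = (-0.4283391, 1.0168870, -0.0477849, 0.6246468)
q' = normalize(q + ½dt·q⊗(0,ω)) = (-0.1485, -0.3311, 0.7719, 0.5220)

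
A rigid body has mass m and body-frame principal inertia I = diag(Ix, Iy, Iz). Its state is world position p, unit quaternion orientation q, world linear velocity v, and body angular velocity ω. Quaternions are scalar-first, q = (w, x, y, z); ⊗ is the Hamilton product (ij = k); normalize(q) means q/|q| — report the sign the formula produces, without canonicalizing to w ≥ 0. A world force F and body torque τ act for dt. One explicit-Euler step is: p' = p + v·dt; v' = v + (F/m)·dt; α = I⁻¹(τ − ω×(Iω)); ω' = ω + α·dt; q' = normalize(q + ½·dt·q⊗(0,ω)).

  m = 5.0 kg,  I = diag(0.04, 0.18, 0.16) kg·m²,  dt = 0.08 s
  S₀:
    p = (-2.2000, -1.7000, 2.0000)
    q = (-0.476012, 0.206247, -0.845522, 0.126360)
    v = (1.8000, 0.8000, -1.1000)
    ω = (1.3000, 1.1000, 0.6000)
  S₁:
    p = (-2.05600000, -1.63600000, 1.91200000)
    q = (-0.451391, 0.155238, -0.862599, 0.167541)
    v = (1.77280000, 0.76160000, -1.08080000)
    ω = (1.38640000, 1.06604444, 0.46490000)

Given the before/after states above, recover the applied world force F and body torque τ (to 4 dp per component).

F = (-1.7000, -2.4000, 1.2000)
τ = (0.0300, -0.1700, -0.0700)

ω₁ − ω₀ = (0.08640000, -0.03395556, -0.13510000)
ω₀×(Iω₀) = (-0.0132, -0.0936, 0.2002)
τ = I·(Δω/dt) + ω₀×(Iω₀) = (0.0300, -0.1700, -0.0700)
v₁ − v₀ = (-0.02720000, -0.03840000, 0.01920000)
F = m·Δv/dt = (-1.7000, -2.4000, 1.2000)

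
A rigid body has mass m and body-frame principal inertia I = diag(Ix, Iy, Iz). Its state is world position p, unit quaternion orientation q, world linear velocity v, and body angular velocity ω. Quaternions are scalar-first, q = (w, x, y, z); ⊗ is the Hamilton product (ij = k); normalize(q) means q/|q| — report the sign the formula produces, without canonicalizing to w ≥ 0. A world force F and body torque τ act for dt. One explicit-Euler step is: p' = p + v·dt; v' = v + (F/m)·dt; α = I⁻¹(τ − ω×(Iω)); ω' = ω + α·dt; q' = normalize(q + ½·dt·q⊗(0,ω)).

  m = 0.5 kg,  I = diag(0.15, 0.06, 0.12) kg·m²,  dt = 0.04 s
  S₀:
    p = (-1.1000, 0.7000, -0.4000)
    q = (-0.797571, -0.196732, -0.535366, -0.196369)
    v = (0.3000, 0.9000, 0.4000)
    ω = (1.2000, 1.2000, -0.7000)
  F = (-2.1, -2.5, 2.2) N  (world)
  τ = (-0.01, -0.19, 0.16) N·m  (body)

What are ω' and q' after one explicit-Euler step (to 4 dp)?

gyro term ω×Iω = (-0.0504, -0.0252, -0.1296)
angular accel α = (0.2693, -2.7467, 2.4133)
ω + α·dt = (1.2108, 1.0901, -0.6035)
2q̇ = q⊗(0,ω) = (0.7410593, -0.3466862, -1.3304404, 0.9646605)
q + ½dt·q⊗(0,ω), renormalized = (-0.7822, -0.2035, -0.5616, -0.1770)

ω' = (1.2108, 1.0901, -0.6035)
q' = (-0.7822, -0.2035, -0.5616, -0.1770)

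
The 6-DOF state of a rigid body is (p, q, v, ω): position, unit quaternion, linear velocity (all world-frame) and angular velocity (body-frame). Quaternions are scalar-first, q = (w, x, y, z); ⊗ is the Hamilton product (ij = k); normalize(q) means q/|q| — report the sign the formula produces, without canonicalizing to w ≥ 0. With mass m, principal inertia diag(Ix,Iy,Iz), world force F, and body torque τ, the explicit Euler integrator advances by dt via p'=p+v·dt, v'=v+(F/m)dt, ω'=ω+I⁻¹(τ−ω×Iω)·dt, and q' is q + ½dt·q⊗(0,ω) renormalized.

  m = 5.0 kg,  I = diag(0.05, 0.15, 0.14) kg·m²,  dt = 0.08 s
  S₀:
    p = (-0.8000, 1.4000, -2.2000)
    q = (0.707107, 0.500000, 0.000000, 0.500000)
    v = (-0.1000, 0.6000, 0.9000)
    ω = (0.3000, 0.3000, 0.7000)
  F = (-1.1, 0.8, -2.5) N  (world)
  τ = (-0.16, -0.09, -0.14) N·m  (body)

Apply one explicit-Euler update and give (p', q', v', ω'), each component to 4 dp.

gyro term ω×Iω = (-0.0021, -0.0189, 0.0090)
α = I⁻¹(τ − ω×Iω) = (-3.1580, -0.4740, -1.0643)
ω + α·dt = (0.0474, 0.2621, 0.6149)
q⊗(0,ω) = (-0.5000000, 0.0621321, 0.0121321, 0.6449749)
q + ½dt·q⊗(0,ω), renormalized = (0.6867, 0.5022, 0.0005, 0.5255)
new position p' = (-0.8080, 1.4480, -2.1280)
new velocity v' = (-0.1176, 0.6128, 0.8600)

p' = (-0.8080, 1.4480, -2.1280)
q' = (0.6867, 0.5022, 0.0005, 0.5255)
v' = (-0.1176, 0.6128, 0.8600)
ω' = (0.0474, 0.2621, 0.6149)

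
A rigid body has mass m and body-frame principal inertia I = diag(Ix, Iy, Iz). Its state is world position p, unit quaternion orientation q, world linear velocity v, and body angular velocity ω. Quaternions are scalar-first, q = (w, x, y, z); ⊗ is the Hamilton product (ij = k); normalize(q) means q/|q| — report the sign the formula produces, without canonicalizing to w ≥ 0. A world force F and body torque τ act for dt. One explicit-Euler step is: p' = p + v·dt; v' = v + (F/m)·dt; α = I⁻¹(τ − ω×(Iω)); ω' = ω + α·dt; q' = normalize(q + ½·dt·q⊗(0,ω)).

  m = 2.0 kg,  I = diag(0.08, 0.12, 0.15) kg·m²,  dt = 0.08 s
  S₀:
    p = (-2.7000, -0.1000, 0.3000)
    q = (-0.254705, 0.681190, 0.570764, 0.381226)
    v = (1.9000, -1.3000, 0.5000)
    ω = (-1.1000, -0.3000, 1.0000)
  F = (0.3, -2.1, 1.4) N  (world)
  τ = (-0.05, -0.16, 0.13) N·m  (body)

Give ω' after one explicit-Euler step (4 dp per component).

angular accel α = (-0.5125, -1.9750, 0.7787)
ω + α·dt = (-1.1410, -0.4580, 1.0623)

ω' = (-1.1410, -0.4580, 1.0623)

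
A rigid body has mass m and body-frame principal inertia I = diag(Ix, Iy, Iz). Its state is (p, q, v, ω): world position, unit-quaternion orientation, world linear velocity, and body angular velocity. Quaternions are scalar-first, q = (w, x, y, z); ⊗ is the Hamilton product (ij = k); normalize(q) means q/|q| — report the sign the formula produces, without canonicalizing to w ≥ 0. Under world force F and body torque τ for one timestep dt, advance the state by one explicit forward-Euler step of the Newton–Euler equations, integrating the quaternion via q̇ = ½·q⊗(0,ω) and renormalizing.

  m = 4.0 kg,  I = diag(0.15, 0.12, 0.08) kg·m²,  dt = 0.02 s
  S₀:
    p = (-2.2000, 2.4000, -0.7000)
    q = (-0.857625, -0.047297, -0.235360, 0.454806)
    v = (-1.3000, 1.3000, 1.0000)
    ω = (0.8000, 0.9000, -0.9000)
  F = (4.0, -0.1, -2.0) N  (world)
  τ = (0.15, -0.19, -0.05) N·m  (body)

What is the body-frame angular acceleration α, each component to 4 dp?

gyro term ω×Iω = (0.0324, -0.0504, -0.0216)
(τ − ω×Iω)/I = (0.7840, -1.1633, -0.3550)

α = (0.7840, -1.1633, -0.3550)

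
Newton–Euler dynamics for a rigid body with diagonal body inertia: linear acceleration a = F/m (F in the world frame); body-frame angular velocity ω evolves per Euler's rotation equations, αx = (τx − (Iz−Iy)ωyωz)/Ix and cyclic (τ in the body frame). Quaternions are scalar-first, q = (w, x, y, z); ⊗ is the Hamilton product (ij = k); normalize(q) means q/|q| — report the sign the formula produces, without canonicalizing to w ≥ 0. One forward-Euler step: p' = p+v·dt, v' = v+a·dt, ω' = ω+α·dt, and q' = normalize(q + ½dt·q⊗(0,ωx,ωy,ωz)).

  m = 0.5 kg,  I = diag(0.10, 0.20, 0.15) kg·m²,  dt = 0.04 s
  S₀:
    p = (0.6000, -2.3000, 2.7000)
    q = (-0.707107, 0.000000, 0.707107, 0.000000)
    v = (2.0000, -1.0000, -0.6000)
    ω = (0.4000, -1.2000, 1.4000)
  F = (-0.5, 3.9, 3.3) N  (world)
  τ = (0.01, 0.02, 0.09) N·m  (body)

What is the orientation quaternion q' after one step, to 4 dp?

2q̇ = q⊗(0,ω) = (0.8485284, 0.7071070, 0.8485284, -1.2727926)
q + ½dt·q⊗(0,ω), renormalized = (-0.6896, 0.0141, 0.7236, -0.0254)

q' = (-0.6896, 0.0141, 0.7236, -0.0254)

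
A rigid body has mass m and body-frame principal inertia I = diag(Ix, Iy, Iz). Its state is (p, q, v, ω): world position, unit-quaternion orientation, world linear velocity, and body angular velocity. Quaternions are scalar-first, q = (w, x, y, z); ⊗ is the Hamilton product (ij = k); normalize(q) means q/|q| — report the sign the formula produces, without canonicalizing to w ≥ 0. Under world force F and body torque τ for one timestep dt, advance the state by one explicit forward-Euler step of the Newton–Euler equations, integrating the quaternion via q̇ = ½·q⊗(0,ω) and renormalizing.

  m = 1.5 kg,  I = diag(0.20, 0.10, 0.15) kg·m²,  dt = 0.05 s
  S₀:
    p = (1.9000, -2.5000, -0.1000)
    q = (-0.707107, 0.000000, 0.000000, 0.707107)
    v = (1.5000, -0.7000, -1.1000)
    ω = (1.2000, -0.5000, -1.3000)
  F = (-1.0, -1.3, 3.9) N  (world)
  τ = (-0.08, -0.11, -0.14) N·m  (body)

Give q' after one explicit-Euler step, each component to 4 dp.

Hamilton product q⊗(0,ω) = (0.9192391, -0.4949749, 1.2020819, 0.9192391)
q' = normalize(q + ½dt·q⊗(0,ω)) = (-0.6834, -0.0124, 0.0300, 0.7293)

q' = (-0.6834, -0.0124, 0.0300, 0.7293)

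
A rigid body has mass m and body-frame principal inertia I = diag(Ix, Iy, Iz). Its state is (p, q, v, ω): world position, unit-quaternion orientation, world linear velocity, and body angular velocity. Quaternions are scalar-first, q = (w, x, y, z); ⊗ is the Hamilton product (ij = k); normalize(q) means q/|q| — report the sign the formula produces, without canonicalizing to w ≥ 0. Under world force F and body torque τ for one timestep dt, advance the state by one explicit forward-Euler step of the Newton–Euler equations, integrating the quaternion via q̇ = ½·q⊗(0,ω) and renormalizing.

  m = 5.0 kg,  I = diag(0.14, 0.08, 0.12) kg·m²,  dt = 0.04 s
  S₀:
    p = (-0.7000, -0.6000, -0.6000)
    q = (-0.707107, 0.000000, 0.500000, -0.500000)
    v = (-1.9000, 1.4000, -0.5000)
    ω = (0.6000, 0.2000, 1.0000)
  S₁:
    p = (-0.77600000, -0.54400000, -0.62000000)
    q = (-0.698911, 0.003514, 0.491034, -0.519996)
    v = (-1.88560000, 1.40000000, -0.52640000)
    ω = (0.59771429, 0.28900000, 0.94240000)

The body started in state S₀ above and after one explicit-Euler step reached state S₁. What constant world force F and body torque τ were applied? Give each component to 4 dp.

Δv = v₁−v₀ = (0.01440000, 0.00000000, -0.02640000)
applied force F = (1.8000, 0.0000, -3.3000)
rate change Δω = (-0.00228571, 0.08900000, -0.05760000)
gyro term ω₀×Iω₀ = (0.0080, 0.0120, -0.0072)
I·α + gyro = (0.0000, 0.1900, -0.1800)

F = (1.8000, 0.0000, -3.3000)
τ = (0.0000, 0.1900, -0.1800)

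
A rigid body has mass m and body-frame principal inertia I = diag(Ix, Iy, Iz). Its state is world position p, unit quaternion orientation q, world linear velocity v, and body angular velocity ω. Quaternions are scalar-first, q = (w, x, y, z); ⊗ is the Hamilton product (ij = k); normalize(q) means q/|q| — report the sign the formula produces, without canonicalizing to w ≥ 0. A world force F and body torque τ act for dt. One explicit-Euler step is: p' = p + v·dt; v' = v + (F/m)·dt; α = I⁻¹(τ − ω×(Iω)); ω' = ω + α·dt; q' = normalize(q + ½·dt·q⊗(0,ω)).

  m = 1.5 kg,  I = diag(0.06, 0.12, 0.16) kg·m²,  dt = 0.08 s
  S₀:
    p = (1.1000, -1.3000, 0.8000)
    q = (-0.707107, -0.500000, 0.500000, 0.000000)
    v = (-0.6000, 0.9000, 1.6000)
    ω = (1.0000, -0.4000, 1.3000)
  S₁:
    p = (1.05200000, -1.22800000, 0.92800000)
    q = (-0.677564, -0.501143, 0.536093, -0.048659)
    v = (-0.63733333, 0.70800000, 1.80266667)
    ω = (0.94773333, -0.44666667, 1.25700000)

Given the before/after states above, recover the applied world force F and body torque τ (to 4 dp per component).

Δv = v₁−v₀ = (-0.03733333, -0.19200000, 0.20266667)
applied force F = (-0.7000, -3.6000, 3.8000)
Δω = ω₁−ω₀ = (-0.05226667, -0.04666667, -0.04300000)
ω₀×(Iω₀) = (-0.0208, -0.1300, -0.0240)
I·α + gyro = (-0.0600, -0.2000, -0.1100)

F = (-0.7000, -3.6000, 3.8000)
τ = (-0.0600, -0.2000, -0.1100)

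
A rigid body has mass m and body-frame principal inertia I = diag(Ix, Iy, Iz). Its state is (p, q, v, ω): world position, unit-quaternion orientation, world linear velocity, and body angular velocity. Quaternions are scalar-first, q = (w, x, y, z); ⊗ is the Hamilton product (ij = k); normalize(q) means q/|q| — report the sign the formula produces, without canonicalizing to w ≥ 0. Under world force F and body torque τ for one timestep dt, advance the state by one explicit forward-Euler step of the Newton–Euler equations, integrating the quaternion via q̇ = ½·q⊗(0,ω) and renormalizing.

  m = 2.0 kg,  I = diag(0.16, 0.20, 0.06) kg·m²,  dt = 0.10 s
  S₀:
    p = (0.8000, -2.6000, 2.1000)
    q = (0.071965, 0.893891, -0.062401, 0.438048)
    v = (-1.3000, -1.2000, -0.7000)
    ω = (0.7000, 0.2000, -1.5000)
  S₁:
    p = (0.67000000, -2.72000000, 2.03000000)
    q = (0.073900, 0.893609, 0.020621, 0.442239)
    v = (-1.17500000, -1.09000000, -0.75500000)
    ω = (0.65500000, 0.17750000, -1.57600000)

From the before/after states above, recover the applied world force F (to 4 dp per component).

F = (2.5000, 2.2000, -1.1000)

velocity change Δv = (0.12500000, 0.11000000, -0.05500000)
F = m·Δv/dt = (2.5000, 2.2000, -1.1000)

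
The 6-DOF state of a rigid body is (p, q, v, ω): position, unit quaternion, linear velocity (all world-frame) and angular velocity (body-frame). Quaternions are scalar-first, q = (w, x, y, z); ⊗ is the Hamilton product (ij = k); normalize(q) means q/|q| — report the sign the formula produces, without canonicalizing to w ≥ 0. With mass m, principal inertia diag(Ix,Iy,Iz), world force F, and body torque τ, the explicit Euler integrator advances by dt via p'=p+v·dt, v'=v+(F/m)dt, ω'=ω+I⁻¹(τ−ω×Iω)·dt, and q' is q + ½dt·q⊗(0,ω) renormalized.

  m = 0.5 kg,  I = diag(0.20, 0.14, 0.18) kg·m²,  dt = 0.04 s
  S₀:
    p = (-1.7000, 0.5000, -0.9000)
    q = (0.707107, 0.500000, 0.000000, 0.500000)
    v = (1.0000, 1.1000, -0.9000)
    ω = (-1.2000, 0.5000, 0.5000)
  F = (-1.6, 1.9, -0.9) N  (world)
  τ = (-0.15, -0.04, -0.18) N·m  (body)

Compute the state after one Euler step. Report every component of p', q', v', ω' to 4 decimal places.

p' = (-1.6600, 0.5440, -0.9360)
q' = (0.7138, 0.4778, -0.0099, 0.5119)
v' = (0.8720, 1.2520, -0.9720)
ω' = (-1.2320, 0.4920, 0.4520)

gyro term ω×Iω = (0.0100, -0.0120, 0.0360)
(τ − ω×Iω)/I = (-0.8000, -0.2000, -1.2000)
ω + α·dt = (-1.2320, 0.4920, 0.4520)
q⊗(0,ω) = (0.3500000, -1.0985284, -0.4964465, 0.6035535)
updated quaternion q' = (0.7138, 0.4778, -0.0099, 0.5119)
new position p' = (-1.6600, 0.5440, -0.9360)
new velocity v' = (0.8720, 1.2520, -0.9720)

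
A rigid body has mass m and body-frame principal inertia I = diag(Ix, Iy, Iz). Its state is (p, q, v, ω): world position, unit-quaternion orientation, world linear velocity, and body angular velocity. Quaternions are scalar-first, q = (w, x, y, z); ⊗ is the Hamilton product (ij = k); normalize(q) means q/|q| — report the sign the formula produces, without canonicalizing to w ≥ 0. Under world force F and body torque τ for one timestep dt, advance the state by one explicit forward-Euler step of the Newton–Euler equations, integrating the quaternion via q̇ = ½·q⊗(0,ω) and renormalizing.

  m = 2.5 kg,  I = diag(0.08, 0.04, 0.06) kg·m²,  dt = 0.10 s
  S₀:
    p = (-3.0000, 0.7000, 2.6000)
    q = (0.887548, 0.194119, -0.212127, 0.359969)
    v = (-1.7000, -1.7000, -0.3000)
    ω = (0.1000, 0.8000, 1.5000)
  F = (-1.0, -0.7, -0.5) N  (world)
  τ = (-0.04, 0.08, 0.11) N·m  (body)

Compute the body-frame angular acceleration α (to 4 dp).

ω×(Iω) gyroscopic = (0.0240, 0.0030, -0.0032)
α = I⁻¹(τ − ω×Iω) = (-0.8000, 1.9250, 1.8867)

α = (-0.8000, 1.9250, 1.8867)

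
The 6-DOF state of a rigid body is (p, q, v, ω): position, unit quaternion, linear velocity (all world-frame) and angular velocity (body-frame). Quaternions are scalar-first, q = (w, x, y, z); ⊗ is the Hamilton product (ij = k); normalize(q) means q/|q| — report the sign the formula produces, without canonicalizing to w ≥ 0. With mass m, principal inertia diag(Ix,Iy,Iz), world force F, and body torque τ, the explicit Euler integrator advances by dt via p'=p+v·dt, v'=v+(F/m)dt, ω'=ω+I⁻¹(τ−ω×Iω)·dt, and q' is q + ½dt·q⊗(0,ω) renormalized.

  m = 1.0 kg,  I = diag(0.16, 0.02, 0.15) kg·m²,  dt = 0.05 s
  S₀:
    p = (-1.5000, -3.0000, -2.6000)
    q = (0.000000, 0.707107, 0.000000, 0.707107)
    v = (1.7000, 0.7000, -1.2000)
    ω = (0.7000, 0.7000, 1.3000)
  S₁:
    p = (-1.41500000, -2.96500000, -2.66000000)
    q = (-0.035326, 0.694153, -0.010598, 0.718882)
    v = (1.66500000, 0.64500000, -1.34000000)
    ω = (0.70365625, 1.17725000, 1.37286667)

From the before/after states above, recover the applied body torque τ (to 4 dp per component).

τ = (0.1300, 0.2000, 0.1500)

ω₁ − ω₀ = (0.00365625, 0.47725000, 0.07286667)
precession coupling = (0.1183, 0.0091, -0.0686)
I·α + gyro = (0.1300, 0.2000, 0.1500)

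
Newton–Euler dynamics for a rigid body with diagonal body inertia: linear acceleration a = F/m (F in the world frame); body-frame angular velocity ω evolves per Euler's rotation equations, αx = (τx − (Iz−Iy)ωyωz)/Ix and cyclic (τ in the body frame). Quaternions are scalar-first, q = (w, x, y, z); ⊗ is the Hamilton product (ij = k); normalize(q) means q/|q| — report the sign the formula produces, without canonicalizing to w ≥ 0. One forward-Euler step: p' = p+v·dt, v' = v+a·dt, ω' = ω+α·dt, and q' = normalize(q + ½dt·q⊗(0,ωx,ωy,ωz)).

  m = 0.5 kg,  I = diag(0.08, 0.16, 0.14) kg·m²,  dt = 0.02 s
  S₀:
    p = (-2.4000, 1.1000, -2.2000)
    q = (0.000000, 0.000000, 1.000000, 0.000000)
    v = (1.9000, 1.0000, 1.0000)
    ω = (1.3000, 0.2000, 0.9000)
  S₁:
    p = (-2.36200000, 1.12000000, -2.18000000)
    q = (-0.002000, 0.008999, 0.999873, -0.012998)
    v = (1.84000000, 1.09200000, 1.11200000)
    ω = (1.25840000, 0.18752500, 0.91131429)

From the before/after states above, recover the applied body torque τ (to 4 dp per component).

Δω = ω₁−ω₀ = (-0.04160000, -0.01247500, 0.01131429)
gyro term ω₀×Iω₀ = (-0.0036, -0.0702, 0.0208)
applied torque τ = (-0.1700, -0.1700, 0.1000)

τ = (-0.1700, -0.1700, 0.1000)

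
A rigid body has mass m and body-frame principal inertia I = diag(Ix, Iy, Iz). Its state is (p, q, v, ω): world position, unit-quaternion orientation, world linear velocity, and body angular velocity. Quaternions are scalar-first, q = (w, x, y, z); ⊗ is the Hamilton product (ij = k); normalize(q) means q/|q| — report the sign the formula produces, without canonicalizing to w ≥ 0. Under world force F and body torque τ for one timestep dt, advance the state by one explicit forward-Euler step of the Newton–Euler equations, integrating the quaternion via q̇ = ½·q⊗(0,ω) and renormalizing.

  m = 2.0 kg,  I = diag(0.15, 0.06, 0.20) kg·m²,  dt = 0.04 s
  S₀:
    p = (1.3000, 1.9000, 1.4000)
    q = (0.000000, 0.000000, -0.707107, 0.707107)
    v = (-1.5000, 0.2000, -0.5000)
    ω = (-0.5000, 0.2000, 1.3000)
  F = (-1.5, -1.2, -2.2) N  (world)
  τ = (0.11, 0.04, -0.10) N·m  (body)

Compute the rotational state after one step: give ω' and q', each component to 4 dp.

ω' = (-0.4804, 0.2050, 1.2782)
q' = (-0.0156, -0.0212, -0.7139, 0.6998)

gyro term ω×Iω = (0.0364, 0.0325, 0.0090)
angular accel α = (0.4907, 0.1250, -0.5450)
ω + α·dt = (-0.4804, 0.2050, 1.2782)
q⊗(0,ω) = (-0.7778177, -1.0606605, -0.3535535, -0.3535535)
q' = normalize(q + ½dt·q⊗(0,ω)) = (-0.0156, -0.0212, -0.7139, 0.6998)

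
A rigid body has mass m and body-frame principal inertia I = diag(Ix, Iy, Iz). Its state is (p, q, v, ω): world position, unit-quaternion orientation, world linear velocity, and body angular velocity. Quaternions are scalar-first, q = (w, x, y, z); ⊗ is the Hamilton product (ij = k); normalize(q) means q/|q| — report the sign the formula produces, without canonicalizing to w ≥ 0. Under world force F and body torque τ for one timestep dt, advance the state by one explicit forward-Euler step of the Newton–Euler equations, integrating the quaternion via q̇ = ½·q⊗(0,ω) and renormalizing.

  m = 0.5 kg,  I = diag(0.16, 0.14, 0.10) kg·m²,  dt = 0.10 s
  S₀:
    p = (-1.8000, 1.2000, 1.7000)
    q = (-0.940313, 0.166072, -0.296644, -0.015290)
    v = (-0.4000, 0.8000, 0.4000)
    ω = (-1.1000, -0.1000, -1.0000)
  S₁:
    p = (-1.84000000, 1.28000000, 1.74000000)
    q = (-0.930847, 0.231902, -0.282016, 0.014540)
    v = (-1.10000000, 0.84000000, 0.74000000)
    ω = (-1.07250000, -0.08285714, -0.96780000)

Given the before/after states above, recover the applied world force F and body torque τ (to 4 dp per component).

F = (-3.5000, 0.2000, 1.7000)
τ = (0.0400, 0.0900, 0.0300)

rate change Δω = (0.02750000, 0.01714286, 0.03220000)
ω₀×(Iω₀) = (-0.0040, 0.0660, -0.0022)
applied torque τ = (0.0400, 0.0900, 0.0300)
Δv = v₁−v₀ = (-0.70000000, 0.04000000, 0.34000000)
m·(v₁−v₀)/dt = (-3.5000, 0.2000, 1.7000)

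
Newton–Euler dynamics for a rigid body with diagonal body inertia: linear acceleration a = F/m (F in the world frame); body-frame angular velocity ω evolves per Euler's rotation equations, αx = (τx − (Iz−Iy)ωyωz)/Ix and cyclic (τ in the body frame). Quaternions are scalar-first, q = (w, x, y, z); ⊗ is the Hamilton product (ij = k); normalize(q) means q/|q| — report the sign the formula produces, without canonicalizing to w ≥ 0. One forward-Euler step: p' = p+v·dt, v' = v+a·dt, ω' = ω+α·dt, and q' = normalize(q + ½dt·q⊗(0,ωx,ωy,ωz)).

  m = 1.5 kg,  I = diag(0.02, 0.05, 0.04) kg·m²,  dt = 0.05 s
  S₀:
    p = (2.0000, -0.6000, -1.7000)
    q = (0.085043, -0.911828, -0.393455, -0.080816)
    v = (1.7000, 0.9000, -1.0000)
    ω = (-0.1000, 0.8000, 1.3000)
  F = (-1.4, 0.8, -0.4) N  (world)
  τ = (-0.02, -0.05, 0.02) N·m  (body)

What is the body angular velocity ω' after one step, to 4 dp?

ω' = (-0.1240, 0.7474, 1.3280)

ω×(Iω) gyroscopic = (-0.0104, 0.0026, -0.0024)
α = I⁻¹(τ − ω×Iω) = (-0.4800, -1.0520, 0.5600)
ω' = ω + α·dt = (-0.1240, 0.7474, 1.3280)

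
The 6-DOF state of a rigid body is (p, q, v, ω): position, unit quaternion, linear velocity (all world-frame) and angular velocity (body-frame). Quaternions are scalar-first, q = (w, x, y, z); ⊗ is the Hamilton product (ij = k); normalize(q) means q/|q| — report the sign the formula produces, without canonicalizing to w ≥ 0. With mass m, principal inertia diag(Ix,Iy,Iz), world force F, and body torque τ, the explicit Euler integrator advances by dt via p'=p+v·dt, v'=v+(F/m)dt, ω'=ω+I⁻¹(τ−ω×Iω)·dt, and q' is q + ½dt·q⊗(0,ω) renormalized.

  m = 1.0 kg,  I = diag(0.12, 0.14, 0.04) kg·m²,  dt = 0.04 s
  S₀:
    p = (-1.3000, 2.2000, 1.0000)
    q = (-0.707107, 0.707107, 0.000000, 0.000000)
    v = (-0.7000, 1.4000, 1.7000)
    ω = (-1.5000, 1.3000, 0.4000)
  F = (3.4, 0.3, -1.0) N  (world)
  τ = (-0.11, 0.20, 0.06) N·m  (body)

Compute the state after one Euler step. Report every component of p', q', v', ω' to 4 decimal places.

(τ − ω×Iω)/I = (-0.4833, 1.7714, 2.4750)
new body rate ω' = (-1.5193, 1.3709, 0.4990)
Hamilton product q⊗(0,ω) = (1.0606605, 1.0606605, -1.2020819, 0.6363963)
q' = normalize(q + ½dt·q⊗(0,ω)) = (-0.6853, 0.7277, -0.0240, 0.0127)
a = (3.4000, 0.3000, -1.0000)
p' = p + v·dt = (-1.3280, 2.2560, 1.0680)
v + (F/m)dt = (-0.5640, 1.4120, 1.6600)

p' = (-1.3280, 2.2560, 1.0680)
q' = (-0.6853, 0.7277, -0.0240, 0.0127)
v' = (-0.5640, 1.4120, 1.6600)
ω' = (-1.5193, 1.3709, 0.4990)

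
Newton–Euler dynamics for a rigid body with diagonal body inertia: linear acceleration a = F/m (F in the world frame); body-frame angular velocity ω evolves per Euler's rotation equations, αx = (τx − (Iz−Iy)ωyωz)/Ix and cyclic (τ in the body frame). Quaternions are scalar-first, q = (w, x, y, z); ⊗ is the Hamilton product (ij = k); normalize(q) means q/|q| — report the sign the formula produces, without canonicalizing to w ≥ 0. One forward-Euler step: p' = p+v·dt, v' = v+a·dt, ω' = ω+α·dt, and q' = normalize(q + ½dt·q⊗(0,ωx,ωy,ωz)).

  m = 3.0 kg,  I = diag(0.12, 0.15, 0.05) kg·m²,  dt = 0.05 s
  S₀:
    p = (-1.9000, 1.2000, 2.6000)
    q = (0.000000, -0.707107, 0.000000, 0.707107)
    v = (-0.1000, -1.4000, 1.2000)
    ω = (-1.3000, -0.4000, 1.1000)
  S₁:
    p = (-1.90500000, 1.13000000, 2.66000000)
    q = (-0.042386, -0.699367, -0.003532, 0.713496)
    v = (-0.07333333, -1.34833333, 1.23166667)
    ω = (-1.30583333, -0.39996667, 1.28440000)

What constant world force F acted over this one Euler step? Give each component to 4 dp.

F = (1.6000, 3.1000, 1.9000)

v₁ − v₀ = (0.02666667, 0.05166667, 0.03166667)
m·(v₁−v₀)/dt = (1.6000, 3.1000, 1.9000)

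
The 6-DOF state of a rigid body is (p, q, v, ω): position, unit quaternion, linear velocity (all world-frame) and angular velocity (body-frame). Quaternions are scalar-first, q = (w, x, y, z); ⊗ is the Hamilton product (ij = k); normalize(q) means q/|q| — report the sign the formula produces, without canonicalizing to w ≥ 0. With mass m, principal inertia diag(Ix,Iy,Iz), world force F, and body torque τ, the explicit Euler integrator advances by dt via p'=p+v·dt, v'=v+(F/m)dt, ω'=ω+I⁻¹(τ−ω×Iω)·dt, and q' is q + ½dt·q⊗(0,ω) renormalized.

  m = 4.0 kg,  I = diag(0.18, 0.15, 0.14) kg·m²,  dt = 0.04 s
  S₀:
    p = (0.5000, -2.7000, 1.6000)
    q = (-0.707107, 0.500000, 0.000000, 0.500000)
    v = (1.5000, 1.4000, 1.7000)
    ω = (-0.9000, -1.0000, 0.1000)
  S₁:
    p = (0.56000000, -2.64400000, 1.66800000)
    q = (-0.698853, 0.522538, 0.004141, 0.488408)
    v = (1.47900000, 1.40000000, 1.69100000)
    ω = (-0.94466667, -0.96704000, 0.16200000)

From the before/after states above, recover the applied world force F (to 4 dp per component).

F = (-2.1000, 0.0000, -0.9000)

velocity change Δv = (-0.02100000, 0.00000000, -0.00900000)
applied force F = (-2.1000, 0.0000, -0.9000)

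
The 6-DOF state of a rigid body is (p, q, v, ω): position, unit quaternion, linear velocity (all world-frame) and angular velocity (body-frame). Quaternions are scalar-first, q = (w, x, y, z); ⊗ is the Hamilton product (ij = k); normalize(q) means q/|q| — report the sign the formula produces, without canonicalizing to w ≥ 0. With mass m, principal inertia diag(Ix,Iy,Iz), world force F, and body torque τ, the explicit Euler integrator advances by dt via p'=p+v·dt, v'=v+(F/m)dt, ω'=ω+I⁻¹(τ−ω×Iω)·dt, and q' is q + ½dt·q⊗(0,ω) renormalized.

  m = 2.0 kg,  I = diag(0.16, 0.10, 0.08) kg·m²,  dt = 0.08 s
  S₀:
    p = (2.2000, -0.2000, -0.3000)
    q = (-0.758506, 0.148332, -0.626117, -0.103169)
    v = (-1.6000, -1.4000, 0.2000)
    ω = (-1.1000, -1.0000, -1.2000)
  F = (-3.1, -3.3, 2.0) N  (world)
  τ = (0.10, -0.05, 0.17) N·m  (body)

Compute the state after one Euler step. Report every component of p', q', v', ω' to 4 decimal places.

p + v·dt = (2.0720, -0.3120, -0.2840)
v + (F/m)dt = (-1.7240, -1.5320, 0.2800)
α = I⁻¹(τ − ω×Iω) = (0.7750, -1.5560, 2.9500)
ω' = ω + α·dt = (-1.0380, -1.1245, -0.9640)
Hamilton product q⊗(0,ω) = (-0.5867546, 1.4825280, 1.0499903, 0.0731465)
q' = normalize(q + ½dt·q⊗(0,ω)) = (-0.7797, 0.2070, -0.5824, -0.1000)

p' = (2.0720, -0.3120, -0.2840)
q' = (-0.7797, 0.2070, -0.5824, -0.1000)
v' = (-1.7240, -1.5320, 0.2800)
ω' = (-1.0380, -1.1245, -0.9640)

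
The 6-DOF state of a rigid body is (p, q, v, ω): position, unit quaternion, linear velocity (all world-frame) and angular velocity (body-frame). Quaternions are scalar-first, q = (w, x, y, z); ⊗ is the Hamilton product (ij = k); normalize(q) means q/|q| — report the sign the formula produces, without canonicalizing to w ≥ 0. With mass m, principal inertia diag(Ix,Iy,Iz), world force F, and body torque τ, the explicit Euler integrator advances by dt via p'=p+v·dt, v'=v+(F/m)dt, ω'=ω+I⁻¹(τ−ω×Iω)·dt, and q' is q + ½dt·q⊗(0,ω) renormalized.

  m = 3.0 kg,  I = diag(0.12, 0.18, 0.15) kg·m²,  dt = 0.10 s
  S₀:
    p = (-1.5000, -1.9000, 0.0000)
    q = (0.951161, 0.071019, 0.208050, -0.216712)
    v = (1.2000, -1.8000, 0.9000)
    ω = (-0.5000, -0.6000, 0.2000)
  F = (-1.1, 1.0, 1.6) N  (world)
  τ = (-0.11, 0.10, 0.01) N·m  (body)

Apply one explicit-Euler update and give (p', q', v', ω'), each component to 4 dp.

p' = (-1.3800, -2.0800, 0.0900)
q' = (0.9606, 0.0428, 0.1841, -0.2040)
v' = (1.1633, -1.7667, 0.9533)
ω' = (-0.5947, -0.5461, 0.1947)

a = (-0.3667, 0.3333, 0.5333)
p + v·dt = (-1.3800, -2.0800, 0.0900)
new velocity v' = (1.1633, -1.7667, 0.9533)
ω×(Iω) gyroscopic = (0.0036, 0.0030, 0.0180)
(τ − ω×Iω)/I = (-0.9467, 0.5389, -0.0533)
ω' = ω + α·dt = (-0.5947, -0.5461, 0.1947)
q⊗(0,ω) = (0.2036819, -0.5639977, -0.4765444, 0.2516458)
updated quaternion q' = (0.9606, 0.0428, 0.1841, -0.2040)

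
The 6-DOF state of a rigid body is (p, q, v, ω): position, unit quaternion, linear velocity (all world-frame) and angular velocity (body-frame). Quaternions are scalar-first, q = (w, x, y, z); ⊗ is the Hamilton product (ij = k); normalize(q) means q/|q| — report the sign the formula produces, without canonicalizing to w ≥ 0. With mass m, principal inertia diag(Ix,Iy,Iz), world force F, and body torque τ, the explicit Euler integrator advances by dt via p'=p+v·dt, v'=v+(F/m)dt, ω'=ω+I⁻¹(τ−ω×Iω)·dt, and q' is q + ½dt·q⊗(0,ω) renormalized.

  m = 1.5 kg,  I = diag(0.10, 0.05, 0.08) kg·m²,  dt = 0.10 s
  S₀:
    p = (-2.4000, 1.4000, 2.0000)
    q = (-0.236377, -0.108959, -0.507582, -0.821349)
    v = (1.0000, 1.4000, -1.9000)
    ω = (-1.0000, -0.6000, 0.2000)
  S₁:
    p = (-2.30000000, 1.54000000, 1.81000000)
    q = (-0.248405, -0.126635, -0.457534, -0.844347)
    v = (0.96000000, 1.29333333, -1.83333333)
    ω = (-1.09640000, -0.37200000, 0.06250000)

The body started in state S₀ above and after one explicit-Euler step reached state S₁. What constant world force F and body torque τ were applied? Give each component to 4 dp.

ω₁ − ω₀ = (-0.09640000, 0.22800000, -0.13750000)
applied torque τ = (-0.1000, 0.1100, -0.1400)
velocity change Δv = (-0.04000000, -0.10666667, 0.06666667)
m·(v₁−v₀)/dt = (-0.6000, -1.6000, 1.0000)

F = (-0.6000, -1.6000, 1.0000)
τ = (-0.1000, 0.1100, -0.1400)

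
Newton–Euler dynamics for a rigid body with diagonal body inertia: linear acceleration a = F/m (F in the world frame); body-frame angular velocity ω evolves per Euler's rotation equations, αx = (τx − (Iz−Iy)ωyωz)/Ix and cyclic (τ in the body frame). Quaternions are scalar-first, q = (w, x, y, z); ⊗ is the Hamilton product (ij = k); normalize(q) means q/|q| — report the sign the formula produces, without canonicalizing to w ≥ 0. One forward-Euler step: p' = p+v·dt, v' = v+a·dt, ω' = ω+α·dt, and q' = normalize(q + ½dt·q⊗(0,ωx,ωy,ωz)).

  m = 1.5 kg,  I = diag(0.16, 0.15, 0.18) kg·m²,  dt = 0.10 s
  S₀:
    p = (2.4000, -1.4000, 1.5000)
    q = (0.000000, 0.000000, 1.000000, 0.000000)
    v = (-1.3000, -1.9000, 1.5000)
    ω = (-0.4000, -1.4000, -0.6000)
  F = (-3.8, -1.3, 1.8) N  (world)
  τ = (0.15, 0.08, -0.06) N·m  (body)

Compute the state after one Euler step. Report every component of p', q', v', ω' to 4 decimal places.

a = F/m = (-2.5333, -0.8667, 1.2000)
new position p' = (2.2700, -1.5900, 1.6500)
v + (F/m)dt = (-1.5533, -1.9867, 1.6200)
angular accel α = (0.7800, 0.5653, -0.3022)
ω' = ω + α·dt = (-0.3220, -1.3435, -0.6302)
q⊗(0,ω) = (1.4000000, -0.6000000, 0.0000000, 0.4000000)
q + ½dt·q⊗(0,ω), renormalized = (0.0698, -0.0299, 0.9969, 0.0199)

p' = (2.2700, -1.5900, 1.6500)
q' = (0.0698, -0.0299, 0.9969, 0.0199)
v' = (-1.5533, -1.9867, 1.6200)
ω' = (-0.3220, -1.3435, -0.6302)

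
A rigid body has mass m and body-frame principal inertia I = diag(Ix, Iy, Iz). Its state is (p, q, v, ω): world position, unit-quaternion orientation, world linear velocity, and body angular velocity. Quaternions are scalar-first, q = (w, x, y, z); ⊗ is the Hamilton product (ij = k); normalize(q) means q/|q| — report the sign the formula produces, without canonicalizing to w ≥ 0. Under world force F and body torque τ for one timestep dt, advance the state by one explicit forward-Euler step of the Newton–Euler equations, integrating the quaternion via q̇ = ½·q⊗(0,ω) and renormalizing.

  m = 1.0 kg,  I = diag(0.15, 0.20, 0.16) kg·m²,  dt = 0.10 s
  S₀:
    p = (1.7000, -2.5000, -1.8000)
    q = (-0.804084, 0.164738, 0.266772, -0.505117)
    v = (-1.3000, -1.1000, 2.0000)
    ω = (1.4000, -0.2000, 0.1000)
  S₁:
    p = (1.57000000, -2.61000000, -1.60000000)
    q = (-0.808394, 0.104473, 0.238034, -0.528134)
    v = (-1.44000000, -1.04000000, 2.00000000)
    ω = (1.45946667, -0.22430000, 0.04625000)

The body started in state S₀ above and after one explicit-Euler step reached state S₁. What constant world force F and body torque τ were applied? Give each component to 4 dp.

F = (-1.4000, 0.6000, 0.0000)
τ = (0.0900, -0.0500, -0.1000)

ω₁ − ω₀ = (0.05946667, -0.02430000, -0.05375000)
ω₀×(Iω₀) = (0.0008, -0.0014, -0.0140)
τ = I·(Δω/dt) + ω₀×(Iω₀) = (0.0900, -0.0500, -0.1000)
v₁ − v₀ = (-0.14000000, 0.06000000, 0.00000000)
applied force F = (-1.4000, 0.6000, 0.0000)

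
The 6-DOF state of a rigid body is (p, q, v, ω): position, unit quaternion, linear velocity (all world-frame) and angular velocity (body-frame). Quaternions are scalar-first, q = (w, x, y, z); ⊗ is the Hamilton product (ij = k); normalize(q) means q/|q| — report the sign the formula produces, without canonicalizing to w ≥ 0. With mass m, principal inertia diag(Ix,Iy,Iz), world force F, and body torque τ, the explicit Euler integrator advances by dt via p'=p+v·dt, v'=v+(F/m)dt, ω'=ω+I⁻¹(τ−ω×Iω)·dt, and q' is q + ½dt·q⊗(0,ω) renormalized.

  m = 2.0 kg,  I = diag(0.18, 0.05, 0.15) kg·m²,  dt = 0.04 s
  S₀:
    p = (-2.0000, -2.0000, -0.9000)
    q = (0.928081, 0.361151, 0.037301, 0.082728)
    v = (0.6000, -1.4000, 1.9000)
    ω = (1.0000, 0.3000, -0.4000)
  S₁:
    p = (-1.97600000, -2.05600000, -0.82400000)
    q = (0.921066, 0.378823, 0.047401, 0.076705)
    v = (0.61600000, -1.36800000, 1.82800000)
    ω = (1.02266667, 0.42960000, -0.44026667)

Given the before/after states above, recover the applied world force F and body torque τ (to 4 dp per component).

Δω = ω₁−ω₀ = (0.02266667, 0.12960000, -0.04026667)
gyro term ω₀×Iω₀ = (-0.0120, -0.0120, -0.0390)
τ = I·(Δω/dt) + ω₀×(Iω₀) = (0.0900, 0.1500, -0.1900)
v₁ − v₀ = (0.01600000, 0.03200000, -0.07200000)
F = m·Δv/dt = (0.8000, 1.6000, -3.6000)

F = (0.8000, 1.6000, -3.6000)
τ = (0.0900, 0.1500, -0.1900)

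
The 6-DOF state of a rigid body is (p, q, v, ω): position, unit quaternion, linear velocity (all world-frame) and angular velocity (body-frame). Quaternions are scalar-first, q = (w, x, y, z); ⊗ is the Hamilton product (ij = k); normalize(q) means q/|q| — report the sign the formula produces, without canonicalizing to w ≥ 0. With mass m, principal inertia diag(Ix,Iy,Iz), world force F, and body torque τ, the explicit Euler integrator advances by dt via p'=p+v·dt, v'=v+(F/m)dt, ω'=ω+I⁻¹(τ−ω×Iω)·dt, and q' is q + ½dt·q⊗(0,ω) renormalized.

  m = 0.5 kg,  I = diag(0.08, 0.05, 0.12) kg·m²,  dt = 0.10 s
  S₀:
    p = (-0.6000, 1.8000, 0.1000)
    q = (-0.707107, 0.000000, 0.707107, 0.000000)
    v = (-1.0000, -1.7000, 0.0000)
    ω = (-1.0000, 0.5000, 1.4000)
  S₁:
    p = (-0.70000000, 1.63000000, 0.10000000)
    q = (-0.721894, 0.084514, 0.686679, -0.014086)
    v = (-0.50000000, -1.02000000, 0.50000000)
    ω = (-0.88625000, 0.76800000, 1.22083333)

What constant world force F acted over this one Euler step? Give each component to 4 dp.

velocity change Δv = (0.50000000, 0.68000000, 0.50000000)
m·(v₁−v₀)/dt = (2.5000, 3.4000, 2.5000)

F = (2.5000, 3.4000, 2.5000)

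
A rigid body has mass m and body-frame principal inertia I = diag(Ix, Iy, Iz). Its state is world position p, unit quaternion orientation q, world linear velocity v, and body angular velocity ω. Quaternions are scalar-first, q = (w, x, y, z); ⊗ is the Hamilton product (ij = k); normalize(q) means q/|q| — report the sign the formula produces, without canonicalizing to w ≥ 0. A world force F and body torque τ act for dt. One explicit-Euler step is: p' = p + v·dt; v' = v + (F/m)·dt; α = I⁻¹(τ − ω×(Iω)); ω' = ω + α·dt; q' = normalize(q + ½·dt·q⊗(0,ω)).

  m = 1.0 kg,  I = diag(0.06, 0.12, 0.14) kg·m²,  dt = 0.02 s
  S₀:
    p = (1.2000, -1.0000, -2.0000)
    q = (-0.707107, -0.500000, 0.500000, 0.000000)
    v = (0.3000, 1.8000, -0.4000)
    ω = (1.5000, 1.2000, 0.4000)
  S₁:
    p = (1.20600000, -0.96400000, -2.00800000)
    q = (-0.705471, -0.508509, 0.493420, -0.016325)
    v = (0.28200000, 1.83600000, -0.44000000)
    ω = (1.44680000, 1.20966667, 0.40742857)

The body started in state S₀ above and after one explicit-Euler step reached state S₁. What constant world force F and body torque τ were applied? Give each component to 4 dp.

F = (-0.9000, 1.8000, -2.0000)
τ = (-0.1500, 0.0100, 0.1600)

Δv = v₁−v₀ = (-0.01800000, 0.03600000, -0.04000000)
F = m·Δv/dt = (-0.9000, 1.8000, -2.0000)
rate change Δω = (-0.05320000, 0.00966667, 0.00742857)
τ = I·(Δω/dt) + ω₀×(Iω₀) = (-0.1500, 0.0100, 0.1600)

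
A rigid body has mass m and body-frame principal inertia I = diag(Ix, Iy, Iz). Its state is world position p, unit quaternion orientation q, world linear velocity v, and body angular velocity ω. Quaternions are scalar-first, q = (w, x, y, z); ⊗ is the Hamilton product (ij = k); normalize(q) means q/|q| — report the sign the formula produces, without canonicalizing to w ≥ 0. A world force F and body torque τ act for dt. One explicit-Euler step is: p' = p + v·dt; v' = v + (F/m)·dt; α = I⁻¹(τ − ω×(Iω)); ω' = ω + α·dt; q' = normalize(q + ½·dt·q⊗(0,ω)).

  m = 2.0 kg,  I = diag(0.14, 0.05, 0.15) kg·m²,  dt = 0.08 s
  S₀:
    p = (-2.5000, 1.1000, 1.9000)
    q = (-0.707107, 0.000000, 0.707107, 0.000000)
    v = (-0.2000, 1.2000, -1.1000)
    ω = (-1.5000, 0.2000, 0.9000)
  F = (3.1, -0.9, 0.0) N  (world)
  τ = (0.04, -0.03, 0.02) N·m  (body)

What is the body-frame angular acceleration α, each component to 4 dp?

α = (0.1571, -0.8700, -0.0467)

ω×(Iω) gyroscopic = (0.0180, 0.0135, 0.0270)
α = I⁻¹(τ − ω×Iω) = (0.1571, -0.8700, -0.0467)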